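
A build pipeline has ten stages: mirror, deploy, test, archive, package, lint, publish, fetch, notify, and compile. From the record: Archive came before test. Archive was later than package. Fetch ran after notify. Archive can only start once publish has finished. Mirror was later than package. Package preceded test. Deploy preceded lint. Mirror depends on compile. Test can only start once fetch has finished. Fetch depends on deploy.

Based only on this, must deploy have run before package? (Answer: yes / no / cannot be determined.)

No chain of stated constraints runs from deploy to package, and none runs from package to deploy either.
So the relative order of deploy and package is not fixed by the given facts.

cannot be determined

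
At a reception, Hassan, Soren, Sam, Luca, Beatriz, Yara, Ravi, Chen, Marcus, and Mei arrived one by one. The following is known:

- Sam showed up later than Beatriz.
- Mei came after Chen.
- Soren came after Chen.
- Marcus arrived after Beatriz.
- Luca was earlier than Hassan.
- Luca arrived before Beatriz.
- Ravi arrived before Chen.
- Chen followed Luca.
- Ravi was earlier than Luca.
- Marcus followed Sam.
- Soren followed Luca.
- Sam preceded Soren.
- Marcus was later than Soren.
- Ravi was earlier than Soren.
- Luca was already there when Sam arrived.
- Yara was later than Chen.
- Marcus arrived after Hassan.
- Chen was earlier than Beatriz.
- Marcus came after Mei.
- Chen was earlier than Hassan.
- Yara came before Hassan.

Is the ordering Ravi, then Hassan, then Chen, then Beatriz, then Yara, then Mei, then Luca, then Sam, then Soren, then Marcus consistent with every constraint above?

The constraints require Luca before Beatriz, but in the proposed sequence Beatriz appears ahead of Luca. That one violation is enough.

no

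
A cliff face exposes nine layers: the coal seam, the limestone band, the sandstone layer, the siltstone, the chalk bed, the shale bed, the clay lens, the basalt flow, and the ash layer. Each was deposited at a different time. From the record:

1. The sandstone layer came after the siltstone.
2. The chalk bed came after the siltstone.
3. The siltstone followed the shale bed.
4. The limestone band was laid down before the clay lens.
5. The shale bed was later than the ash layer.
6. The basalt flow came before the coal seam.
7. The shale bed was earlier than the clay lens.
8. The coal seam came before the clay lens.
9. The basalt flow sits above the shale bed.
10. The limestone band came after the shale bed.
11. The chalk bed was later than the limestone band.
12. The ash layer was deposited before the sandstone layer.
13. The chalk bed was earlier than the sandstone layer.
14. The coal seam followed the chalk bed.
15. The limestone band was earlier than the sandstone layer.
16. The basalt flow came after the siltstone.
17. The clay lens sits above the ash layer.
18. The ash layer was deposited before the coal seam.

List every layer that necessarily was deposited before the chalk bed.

Directly stated before the chalk bed: the limestone band and the siltstone.
The ash layer reaches the chalk bed via the ash layer → the shale bed → the siltstone → the chalk bed.
The shale bed reaches the chalk bed via the shale bed → the siltstone → the chalk bed.

the ash layer, the limestone band, the shale bed, the siltstone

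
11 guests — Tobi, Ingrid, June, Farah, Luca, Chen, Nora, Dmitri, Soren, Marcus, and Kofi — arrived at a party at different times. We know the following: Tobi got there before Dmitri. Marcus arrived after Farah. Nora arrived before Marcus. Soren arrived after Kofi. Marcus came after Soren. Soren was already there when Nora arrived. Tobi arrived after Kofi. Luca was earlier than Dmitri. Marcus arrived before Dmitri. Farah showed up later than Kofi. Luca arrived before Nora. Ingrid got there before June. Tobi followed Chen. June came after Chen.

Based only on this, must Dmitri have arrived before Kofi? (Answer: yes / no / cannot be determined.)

Tracing the constraints gives Kofi → Tobi → Dmitri, so Kofi must come before Dmitri.
That means Dmitri cannot be before Kofi.

no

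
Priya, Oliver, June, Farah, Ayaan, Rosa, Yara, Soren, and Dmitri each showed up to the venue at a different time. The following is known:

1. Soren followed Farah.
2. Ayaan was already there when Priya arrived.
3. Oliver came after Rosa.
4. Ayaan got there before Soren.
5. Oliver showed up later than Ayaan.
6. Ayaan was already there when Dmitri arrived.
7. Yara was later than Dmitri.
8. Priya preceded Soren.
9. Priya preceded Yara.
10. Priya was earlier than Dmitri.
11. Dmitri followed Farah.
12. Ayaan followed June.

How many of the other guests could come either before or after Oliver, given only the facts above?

Forced before Oliver: Ayaan, June, and Rosa.
That leaves Dmitri, Farah, Priya, Soren, and Yara with no forced order relative to Oliver — 5.

5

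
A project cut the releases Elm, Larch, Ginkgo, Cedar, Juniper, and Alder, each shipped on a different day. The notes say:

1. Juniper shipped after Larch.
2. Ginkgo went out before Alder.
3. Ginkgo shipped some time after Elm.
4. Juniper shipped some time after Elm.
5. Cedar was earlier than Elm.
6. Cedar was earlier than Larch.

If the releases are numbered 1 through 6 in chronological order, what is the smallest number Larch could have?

Cedar must come before Larch — 1 forced predecessor.
Nothing else is forced ahead of Larch, so its earliest slot is position 1 + 1 = 2.

2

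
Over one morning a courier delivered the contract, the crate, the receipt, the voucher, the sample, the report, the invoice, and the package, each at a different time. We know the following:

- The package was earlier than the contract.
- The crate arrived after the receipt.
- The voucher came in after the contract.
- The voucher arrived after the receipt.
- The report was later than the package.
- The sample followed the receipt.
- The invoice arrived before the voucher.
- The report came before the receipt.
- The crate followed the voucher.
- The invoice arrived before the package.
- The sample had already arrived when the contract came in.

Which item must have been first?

the invoice

The invoice has a chain of constraints placing it before every other item, so the invoice must be first.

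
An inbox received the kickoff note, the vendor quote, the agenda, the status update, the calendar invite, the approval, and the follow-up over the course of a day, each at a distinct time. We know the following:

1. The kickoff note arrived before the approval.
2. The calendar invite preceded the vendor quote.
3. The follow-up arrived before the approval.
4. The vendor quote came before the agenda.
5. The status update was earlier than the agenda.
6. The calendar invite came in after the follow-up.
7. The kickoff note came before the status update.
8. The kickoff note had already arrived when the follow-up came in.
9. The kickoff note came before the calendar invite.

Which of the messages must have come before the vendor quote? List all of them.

Directly stated before the vendor quote: the calendar invite.
The follow-up reaches the vendor quote via the follow-up → the calendar invite → the vendor quote.
The kickoff note reaches the vendor quote via the kickoff note → the calendar invite → the vendor quote.

the calendar invite, the follow-up, the kickoff note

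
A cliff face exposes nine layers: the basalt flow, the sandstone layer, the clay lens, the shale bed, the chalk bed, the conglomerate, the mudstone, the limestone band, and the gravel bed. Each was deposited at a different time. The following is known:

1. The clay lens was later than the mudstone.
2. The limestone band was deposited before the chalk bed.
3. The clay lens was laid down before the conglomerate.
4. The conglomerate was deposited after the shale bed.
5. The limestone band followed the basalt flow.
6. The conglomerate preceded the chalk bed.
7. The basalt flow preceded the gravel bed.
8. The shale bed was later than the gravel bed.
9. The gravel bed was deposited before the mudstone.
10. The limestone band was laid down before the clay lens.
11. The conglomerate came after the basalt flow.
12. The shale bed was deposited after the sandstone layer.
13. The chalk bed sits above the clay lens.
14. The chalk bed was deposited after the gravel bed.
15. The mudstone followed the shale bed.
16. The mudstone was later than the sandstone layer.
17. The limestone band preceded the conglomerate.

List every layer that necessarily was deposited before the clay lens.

Directly stated before the clay lens: the limestone band and the mudstone.
The basalt flow reaches the clay lens via the basalt flow → the limestone band → the clay lens.
The gravel bed reaches the clay lens via the gravel bed → the mudstone → the clay lens.
The sandstone layer reaches the clay lens via the sandstone layer → the mudstone → the clay lens.
Likewise the shale bed reaches the clay lens by chaining the stated constraints.

the basalt flow, the gravel bed, the limestone band, the mudstone, the sandstone layer, the shale bed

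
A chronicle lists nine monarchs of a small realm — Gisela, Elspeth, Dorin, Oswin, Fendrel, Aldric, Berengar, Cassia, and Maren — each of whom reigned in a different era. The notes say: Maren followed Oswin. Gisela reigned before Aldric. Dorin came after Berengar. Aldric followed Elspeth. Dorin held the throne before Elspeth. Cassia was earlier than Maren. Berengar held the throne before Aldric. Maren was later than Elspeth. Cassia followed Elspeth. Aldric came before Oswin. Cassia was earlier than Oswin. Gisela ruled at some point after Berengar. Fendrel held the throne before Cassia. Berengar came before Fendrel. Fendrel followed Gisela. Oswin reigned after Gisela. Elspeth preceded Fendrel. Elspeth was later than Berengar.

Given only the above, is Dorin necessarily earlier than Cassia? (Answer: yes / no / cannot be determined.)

Chain the constraints: Dorin → Elspeth → Cassia. Each link is directly stated, so Dorin comes before Cassia.

yes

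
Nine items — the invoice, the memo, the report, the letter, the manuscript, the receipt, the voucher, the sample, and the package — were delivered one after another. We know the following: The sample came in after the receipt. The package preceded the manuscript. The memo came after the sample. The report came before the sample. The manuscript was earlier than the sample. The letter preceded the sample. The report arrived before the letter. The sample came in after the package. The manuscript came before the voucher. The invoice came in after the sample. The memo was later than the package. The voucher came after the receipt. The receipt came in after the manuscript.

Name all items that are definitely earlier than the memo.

the letter, the manuscript, the package, the receipt, the report, the sample

Directly stated before the memo: the package and the sample.
The letter reaches the memo via the letter → the sample → the memo.
The manuscript reaches the memo via the manuscript → the sample → the memo.
The receipt reaches the memo via the receipt → the sample → the memo.
Likewise the report reaches the memo by chaining the stated constraints.
No chain forces the voucher (or any of the others) ahead of the memo.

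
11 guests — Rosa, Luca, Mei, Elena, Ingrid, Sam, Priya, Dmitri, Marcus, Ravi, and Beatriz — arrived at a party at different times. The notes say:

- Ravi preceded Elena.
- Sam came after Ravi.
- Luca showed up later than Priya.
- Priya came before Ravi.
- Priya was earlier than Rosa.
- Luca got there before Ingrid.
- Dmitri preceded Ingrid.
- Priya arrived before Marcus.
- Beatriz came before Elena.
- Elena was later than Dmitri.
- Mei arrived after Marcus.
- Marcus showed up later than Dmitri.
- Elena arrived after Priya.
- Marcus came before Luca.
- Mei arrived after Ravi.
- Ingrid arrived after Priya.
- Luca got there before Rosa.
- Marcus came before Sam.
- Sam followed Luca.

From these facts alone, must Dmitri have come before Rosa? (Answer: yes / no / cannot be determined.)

Chain the constraints: Dmitri → Marcus → Luca → Rosa. Each link is directly stated, so Dmitri comes before Rosa.

yes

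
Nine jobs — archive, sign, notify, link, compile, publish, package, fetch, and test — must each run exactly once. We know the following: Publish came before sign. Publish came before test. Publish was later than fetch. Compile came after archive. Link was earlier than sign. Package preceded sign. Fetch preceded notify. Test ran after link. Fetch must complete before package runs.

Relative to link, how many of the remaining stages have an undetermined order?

Forced after link: sign and test.
That leaves archive, compile, fetch, notify, package, and publish with no forced order relative to link — 6.

6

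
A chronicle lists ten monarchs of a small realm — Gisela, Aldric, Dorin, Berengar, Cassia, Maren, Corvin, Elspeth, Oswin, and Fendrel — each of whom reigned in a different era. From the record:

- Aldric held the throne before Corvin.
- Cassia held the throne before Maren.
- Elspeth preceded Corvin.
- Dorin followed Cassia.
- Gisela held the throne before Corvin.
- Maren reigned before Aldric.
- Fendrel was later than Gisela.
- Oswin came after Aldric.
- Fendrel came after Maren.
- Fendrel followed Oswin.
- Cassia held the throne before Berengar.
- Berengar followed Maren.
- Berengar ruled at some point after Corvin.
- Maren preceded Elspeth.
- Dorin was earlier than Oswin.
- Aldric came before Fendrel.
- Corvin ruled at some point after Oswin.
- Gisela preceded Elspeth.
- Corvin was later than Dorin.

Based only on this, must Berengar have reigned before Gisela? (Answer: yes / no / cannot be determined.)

no

Tracing the constraints gives Gisela → Corvin → Berengar, so Gisela must come before Berengar.
That means Berengar cannot be before Gisela.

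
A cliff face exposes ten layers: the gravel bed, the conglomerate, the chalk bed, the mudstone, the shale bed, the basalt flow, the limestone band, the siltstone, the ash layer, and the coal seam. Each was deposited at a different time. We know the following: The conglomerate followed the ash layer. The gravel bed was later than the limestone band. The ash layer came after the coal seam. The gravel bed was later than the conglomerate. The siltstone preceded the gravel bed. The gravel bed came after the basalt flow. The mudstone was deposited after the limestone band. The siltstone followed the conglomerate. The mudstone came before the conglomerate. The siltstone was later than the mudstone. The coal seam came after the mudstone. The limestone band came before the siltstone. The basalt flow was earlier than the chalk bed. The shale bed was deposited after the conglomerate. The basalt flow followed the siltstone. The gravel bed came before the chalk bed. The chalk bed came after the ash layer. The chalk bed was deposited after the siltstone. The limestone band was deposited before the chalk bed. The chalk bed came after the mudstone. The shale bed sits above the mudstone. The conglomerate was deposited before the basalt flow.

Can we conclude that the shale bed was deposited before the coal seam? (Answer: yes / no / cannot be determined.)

Tracing the constraints gives the coal seam → the ash layer → the conglomerate → the shale bed, so the coal seam must come before the shale bed.
That means the shale bed cannot be before the coal seam.

no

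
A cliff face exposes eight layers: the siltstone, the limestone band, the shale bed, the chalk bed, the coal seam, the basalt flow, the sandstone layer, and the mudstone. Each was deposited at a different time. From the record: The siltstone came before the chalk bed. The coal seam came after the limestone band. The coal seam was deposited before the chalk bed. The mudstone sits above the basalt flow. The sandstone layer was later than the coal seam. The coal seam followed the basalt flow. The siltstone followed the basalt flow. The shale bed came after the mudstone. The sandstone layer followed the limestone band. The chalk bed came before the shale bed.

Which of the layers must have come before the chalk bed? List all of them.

Directly stated before the chalk bed: the coal seam and the siltstone.
The basalt flow reaches the chalk bed via the basalt flow → the siltstone → the chalk bed.
The limestone band reaches the chalk bed via the limestone band → the coal seam → the chalk bed.
No chain forces the sandstone layer (or any of the others) ahead of the chalk bed.

the basalt flow, the coal seam, the limestone band, the siltstone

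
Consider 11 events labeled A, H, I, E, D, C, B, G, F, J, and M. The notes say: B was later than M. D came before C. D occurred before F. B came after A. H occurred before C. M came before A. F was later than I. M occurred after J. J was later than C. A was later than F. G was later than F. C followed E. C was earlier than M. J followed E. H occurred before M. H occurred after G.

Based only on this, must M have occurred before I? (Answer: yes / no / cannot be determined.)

no

Tracing the constraints gives I → F → G → H → M, so I must come before M.
That means M cannot be before I.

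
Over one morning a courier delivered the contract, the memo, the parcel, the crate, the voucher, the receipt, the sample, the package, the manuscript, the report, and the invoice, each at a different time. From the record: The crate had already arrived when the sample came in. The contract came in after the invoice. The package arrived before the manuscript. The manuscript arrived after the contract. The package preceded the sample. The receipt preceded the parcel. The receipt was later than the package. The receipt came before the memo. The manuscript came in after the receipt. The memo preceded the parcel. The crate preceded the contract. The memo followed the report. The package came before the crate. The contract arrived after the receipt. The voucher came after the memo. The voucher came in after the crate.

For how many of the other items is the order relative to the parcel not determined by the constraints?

6

Forced before the parcel: the memo, the package, the receipt, and the report.
That leaves the contract, the crate, the invoice, the manuscript, the sample, and the voucher with no forced order relative to the parcel — 6.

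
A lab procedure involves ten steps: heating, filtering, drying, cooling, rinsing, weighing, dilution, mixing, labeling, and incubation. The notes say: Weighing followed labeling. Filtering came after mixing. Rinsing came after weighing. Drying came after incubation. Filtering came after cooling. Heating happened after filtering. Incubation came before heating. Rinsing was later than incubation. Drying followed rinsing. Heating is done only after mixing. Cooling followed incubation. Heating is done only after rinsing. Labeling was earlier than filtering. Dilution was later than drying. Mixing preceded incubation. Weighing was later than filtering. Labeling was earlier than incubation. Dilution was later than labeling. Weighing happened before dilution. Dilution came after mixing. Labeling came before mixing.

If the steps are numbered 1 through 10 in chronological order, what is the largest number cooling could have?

Cooling must come before dilution, drying, filtering, heating, rinsing, and weighing — 6 steps forced after it.
Everything else can be placed before cooling in some valid order, so cooling can sit as late as position 10 − 6 = 4.

4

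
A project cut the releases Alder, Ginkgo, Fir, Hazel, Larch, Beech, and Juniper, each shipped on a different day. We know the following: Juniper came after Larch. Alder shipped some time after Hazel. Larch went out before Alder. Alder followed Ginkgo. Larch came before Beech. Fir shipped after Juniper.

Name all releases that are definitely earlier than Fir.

Directly stated before Fir: Juniper.
Larch reaches Fir via Larch → Juniper → Fir.
No chain forces Alder (or any of the others) ahead of Fir.

Juniper, Larch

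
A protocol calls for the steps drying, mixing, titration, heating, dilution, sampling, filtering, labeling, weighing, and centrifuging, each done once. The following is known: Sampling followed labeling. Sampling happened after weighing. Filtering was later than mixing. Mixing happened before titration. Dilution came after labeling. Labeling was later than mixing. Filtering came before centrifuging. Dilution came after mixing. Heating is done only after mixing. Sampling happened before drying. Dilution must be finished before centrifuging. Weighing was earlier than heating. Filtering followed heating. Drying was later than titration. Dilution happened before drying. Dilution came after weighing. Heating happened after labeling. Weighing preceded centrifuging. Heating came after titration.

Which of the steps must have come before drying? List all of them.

dilution, labeling, mixing, sampling, titration, weighing

Directly stated before drying: dilution, sampling, and titration.
Labeling reaches drying via labeling → dilution → drying.
Mixing reaches drying via mixing → dilution → drying.
Weighing reaches drying via weighing → sampling → drying.
No chain forces filtering (or any of the others) ahead of drying.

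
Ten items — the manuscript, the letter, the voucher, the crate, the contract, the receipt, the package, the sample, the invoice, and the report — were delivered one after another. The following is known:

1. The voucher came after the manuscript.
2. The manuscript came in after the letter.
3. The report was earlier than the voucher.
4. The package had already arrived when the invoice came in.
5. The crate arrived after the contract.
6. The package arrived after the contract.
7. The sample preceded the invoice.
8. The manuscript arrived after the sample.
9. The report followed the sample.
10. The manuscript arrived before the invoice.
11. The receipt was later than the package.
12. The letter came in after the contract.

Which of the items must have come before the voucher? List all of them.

Directly stated before the voucher: the manuscript and the report.
The contract reaches the voucher via the contract → the letter → the manuscript → the voucher.
The letter reaches the voucher via the letter → the manuscript → the voucher.
The sample reaches the voucher via the sample → the manuscript → the voucher.
No chain forces the invoice (or any of the others) ahead of the voucher.

the contract, the letter, the manuscript, the report, the sample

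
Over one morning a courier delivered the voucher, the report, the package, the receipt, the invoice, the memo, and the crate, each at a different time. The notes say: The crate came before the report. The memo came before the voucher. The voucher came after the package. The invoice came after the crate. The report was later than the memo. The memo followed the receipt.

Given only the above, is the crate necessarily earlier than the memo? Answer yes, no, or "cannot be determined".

cannot be determined

No chain of stated constraints runs from the crate to the memo, and none runs from the memo to the crate either.
So the relative order of the crate and the memo is not fixed by the given facts.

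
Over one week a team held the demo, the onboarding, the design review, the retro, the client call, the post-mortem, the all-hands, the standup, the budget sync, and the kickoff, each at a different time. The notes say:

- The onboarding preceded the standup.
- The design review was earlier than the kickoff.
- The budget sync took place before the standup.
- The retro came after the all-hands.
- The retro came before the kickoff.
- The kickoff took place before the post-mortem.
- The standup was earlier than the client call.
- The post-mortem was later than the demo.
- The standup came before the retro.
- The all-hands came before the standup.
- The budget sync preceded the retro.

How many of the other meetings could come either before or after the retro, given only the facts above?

Forced before the retro: the all-hands, the budget sync, the onboarding, and the standup; forced after the retro: the kickoff and the post-mortem.
That leaves the client call, the demo, and the design review with no forced order relative to the retro — 3.

3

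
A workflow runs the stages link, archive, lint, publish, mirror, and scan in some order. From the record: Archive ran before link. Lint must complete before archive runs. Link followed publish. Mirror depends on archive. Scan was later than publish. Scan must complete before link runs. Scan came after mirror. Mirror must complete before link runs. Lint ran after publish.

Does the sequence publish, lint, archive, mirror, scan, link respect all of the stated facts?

yes

Check each stated constraint against the proposed order — e.g. publish is ahead of scan; publish is ahead of link. Every pair is in the required order; nothing is violated.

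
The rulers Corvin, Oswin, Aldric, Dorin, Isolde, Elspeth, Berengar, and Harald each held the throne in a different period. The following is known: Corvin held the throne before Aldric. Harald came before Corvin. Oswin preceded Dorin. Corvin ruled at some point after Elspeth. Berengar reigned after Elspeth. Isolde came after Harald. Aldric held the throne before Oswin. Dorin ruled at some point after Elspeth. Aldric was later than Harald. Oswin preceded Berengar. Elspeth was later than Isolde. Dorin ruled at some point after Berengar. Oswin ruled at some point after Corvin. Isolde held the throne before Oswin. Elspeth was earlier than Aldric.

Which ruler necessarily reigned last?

Dorin

Every other ruler has a chain of constraints placing them before Dorin, so Dorin is last.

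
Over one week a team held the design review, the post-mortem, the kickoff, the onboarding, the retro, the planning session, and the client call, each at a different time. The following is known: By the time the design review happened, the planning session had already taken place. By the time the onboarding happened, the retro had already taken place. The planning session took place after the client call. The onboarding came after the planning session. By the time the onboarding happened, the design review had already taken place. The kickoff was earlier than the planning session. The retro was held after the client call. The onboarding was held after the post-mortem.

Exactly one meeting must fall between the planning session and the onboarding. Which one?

Tracing the constraints gives the planning session → the design review → the onboarding, so the design review sits after the planning session and before the onboarding.
No other meeting is forced both after the planning session and before the onboarding.

the design review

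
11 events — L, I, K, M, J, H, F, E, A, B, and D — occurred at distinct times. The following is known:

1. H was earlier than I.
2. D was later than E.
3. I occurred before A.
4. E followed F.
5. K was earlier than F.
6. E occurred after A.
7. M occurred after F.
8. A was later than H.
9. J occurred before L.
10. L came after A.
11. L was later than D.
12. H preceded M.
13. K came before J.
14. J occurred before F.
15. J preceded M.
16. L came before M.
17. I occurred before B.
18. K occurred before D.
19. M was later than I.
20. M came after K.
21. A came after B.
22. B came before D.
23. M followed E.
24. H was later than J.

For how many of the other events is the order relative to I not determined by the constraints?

1

Forced before I: H, J, and K; forced after I: A, B, D, E, L, and M.
That leaves F with no forced order relative to I — 1.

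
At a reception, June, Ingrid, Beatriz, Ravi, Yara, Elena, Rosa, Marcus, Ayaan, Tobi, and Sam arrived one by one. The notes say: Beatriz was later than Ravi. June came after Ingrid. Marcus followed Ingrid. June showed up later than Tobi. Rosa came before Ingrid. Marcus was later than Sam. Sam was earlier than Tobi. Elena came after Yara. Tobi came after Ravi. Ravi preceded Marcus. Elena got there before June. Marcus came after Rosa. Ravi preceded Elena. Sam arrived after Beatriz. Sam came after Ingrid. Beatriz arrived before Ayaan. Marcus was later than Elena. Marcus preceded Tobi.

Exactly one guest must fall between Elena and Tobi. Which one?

Tracing the constraints gives Elena → Marcus → Tobi, so Marcus sits after Elena and before Tobi.
No other guest is forced both after Elena and before Tobi.

Marcus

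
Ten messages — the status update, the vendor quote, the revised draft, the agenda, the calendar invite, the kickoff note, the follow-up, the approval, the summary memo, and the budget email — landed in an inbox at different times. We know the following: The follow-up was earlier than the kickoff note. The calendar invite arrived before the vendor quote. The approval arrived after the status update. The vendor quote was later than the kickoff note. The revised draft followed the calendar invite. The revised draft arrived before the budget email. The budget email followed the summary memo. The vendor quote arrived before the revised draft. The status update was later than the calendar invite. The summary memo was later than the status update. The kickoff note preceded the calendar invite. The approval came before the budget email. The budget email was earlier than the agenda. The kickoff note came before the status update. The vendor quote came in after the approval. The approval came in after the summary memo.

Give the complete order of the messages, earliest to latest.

the follow-up, the kickoff note, the calendar invite, the status update, the summary memo, the approval, the vendor quote, the revised draft, the budget email, the agenda

The constraints fix every adjacent pair, so only one ordering works:
the follow-up → the kickoff note → the calendar invite → the status update → the summary memo → the approval → the vendor quote → the revised draft → the budget email → the agenda.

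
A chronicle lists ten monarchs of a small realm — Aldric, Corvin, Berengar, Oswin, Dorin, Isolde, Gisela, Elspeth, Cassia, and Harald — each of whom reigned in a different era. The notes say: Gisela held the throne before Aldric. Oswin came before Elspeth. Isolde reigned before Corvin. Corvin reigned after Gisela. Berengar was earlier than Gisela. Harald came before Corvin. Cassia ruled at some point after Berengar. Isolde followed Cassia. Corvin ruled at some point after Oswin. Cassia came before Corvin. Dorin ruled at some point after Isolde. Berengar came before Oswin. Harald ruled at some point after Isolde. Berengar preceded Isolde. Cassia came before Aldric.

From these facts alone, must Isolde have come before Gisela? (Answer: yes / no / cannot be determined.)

cannot be determined

No chain of stated constraints runs from Isolde to Gisela, and none runs from Gisela to Isolde either.
So the relative order of Isolde and Gisela is not fixed by the given facts.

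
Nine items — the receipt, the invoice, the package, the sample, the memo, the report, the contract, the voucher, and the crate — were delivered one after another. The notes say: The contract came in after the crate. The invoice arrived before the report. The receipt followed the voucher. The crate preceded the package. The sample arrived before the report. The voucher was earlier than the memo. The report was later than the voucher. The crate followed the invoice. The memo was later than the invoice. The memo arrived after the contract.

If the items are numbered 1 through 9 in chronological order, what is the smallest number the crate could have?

The invoice must come before the crate — 1 forced predecessor.
Nothing else is forced ahead of the crate, so its earliest slot is position 1 + 1 = 2.

2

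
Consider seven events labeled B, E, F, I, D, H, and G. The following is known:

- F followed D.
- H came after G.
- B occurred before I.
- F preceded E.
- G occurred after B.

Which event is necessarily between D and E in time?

Tracing the constraints gives D → F → E, so F sits after D and before E.
No other event is forced both after D and before E.

F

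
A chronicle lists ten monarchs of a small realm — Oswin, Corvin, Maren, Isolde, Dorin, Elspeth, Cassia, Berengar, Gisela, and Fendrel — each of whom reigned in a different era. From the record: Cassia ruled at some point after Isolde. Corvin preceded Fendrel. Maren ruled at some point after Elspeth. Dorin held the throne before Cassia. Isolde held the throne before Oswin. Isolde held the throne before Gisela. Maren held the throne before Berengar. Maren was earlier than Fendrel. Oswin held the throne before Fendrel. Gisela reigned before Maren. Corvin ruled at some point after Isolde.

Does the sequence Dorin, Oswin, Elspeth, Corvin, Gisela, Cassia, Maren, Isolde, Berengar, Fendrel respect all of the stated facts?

The constraints require Isolde before Cassia, but in the proposed sequence Cassia appears ahead of Isolde. That one violation is enough.

no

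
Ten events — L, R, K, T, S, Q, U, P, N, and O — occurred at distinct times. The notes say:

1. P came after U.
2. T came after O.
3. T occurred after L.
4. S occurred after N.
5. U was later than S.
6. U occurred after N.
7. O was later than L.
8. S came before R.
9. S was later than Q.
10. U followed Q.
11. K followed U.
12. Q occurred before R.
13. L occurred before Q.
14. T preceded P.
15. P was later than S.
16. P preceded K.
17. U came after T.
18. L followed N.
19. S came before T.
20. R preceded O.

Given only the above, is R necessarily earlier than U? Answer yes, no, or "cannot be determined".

yes

Chain the constraints: R → O → T → U. Each link is directly stated, so R comes before U.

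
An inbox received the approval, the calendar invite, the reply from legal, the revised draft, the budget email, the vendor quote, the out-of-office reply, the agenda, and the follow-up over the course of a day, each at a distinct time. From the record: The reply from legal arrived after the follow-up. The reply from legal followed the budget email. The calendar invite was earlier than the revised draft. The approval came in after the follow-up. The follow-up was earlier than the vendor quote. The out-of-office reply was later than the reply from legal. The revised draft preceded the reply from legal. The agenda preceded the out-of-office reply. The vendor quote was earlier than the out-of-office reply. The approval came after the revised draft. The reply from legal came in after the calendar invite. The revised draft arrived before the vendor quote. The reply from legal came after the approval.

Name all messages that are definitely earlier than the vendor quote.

Directly stated before the vendor quote: the follow-up and the revised draft.
The calendar invite reaches the vendor quote via the calendar invite → the revised draft → the vendor quote.

the calendar invite, the follow-up, the revised draft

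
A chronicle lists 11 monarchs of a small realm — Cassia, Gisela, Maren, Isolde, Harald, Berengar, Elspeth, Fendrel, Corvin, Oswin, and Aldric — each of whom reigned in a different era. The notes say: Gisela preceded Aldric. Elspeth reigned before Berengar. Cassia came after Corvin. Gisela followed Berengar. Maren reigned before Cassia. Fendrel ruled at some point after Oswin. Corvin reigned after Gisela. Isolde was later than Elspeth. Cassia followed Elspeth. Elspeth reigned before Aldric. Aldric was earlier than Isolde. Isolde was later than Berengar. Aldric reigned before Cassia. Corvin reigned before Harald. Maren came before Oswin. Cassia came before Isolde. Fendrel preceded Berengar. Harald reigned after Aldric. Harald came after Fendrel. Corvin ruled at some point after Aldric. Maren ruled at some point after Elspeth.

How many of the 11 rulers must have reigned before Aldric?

6

Directly stated before Aldric: Elspeth and Gisela.
Berengar reaches Aldric via Berengar → Gisela → Aldric.
Fendrel reaches Aldric via Fendrel → Berengar → Gisela → Aldric.
Maren reaches Aldric via Maren → Oswin → Fendrel → Berengar → Gisela → Aldric.
Likewise Oswin reaches Aldric by chaining the stated constraints.
That's Berengar, Elspeth, Fendrel, Gisela, Maren, and Oswin — 6 in all.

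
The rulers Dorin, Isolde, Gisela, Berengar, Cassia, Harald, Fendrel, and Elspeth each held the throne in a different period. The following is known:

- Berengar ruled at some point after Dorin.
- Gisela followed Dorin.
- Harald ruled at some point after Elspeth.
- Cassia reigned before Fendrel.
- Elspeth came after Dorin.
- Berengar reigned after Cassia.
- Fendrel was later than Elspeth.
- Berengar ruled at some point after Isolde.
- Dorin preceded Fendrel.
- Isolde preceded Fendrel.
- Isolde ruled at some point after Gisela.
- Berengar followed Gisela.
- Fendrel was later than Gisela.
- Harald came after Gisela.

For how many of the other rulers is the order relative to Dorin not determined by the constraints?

Forced after Dorin: Berengar, Elspeth, Fendrel, Gisela, Harald, and Isolde.
That leaves Cassia with no forced order relative to Dorin — 1.

1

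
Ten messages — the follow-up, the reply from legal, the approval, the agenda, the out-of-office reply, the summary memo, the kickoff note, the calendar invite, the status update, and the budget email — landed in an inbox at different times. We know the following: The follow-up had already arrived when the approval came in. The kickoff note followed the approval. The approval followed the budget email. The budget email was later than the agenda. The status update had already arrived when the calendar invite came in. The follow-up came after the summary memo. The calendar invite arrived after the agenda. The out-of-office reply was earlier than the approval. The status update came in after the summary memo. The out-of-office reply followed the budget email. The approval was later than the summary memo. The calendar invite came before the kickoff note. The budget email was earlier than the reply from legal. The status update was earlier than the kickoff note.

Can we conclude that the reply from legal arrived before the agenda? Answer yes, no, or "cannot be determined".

Tracing the constraints gives the agenda → the budget email → the reply from legal, so the agenda must come before the reply from legal.
That means the reply from legal cannot be before the agenda.

no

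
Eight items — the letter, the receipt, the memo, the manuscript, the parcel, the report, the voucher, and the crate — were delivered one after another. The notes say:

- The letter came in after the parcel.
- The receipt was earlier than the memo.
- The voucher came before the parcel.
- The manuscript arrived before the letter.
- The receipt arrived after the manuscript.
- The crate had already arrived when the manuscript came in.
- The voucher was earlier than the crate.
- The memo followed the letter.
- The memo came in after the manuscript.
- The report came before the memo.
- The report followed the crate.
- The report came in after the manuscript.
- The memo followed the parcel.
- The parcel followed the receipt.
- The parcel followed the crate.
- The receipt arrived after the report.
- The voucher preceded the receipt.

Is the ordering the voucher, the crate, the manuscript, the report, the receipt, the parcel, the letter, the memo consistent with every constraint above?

yes

Check each stated constraint against the proposed order — e.g. the voucher is ahead of the parcel; the manuscript is ahead of the memo. Every pair is in the required order; nothing is violated.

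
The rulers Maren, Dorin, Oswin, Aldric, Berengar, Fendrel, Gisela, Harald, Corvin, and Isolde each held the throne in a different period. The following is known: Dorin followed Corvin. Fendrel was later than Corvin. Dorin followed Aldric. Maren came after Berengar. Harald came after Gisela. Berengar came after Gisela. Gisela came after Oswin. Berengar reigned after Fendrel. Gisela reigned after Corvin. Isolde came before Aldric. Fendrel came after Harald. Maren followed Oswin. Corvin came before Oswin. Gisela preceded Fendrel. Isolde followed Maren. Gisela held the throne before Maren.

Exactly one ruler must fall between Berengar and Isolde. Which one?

Maren

Tracing the constraints gives Berengar → Maren → Isolde, so Maren sits after Berengar and before Isolde.
No other ruler is forced both after Berengar and before Isolde.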